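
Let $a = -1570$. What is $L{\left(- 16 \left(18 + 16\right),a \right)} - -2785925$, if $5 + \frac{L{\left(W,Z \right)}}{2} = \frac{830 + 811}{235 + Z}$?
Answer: $\frac{1239731081}{445} \approx 2.7859 \cdot 10^{6}$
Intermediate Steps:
$L{\left(W,Z \right)} = -10 + \frac{3282}{235 + Z}$ ($L{\left(W,Z \right)} = -10 + 2 \frac{830 + 811}{235 + Z} = -10 + 2 \frac{1641}{235 + Z} = -10 + \frac{3282}{235 + Z}$)
$L{\left(- 16 \left(18 + 16\right),a \right)} - -2785925 = \frac{2 \left(466 - -7850\right)}{235 - 1570} - -2785925 = \frac{2 \left(466 + 7850\right)}{-1335} + 2785925 = 2 \left(- \frac{1}{1335}\right) 8316 + 2785925 = - \frac{5544}{445} + 2785925 = \frac{1239731081}{445}$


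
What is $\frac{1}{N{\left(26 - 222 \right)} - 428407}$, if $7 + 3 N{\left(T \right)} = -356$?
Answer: $- \frac{1}{428528} \approx -2.3336 \cdot 10^{-6}$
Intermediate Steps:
$N{\left(T \right)} = -121$ ($N{\left(T \right)} = - \frac{7}{3} + \frac{1}{3} \left(-356\right) = - \frac{7}{3} - \frac{356}{3} = -121$)
$\frac{1}{N{\left(26 - 222 \right)} - 428407} = \frac{1}{-121 - 428407} = \frac{1}{-428528} = - \frac{1}{428528}$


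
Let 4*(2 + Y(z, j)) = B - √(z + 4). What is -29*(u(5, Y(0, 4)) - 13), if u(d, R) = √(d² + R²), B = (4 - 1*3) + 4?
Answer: 377 - 145*√17/4 ≈ 227.54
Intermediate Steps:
B = 5 (B = (4 - 3) + 4 = 1 + 4 = 5)
Y(z, j) = -¾ - √(4 + z)/4 (Y(z, j) = -2 + (5 - √(z + 4))/4 = -2 + (5 - √(4 + z))/4 = -2 + (5/4 - √(4 + z)/4) = -¾ - √(4 + z)/4)
u(d, R) = √(R² + d²)
-29*(u(5, Y(0, 4)) - 13) = -29*(√((-¾ - √(4 + 0)/4)² + 5²) - 13) = -29*(√((-¾ - √4/4)² + 25) - 13) = -29*(√((-¾ - ¼*2)² + 25) - 13) = -29*(√((-¾ - ½)² + 25) - 13) = -29*(√((-5/4)² + 25) - 13) = -29*(√(25/16 + 25) - 13) = -29*(√(425/16) - 13) = -29*(5*√17/4 - 13) = -29*(-13 + 5*√17/4) = 377 - 145*√17/4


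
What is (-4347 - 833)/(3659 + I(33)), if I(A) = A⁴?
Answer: -37/8497 ≈ -0.0043545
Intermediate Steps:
(-4347 - 833)/(3659 + I(33)) = (-4347 - 833)/(3659 + 33⁴) = -5180/(3659 + 1185921) = -5180/1189580 = -5180*1/1189580 = -37/8497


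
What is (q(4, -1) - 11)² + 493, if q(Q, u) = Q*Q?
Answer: 518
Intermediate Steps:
q(Q, u) = Q²
(q(4, -1) - 11)² + 493 = (4² - 11)² + 493 = (16 - 11)² + 493 = 5² + 493 = 25 + 493 = 518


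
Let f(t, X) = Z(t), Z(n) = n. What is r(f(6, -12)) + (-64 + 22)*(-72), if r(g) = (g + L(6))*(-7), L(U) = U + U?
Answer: 2898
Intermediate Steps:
L(U) = 2*U
f(t, X) = t
r(g) = -84 - 7*g (r(g) = (g + 2*6)*(-7) = (g + 12)*(-7) = (12 + g)*(-7) = -84 - 7*g)
r(f(6, -12)) + (-64 + 22)*(-72) = (-84 - 7*6) + (-64 + 22)*(-72) = (-84 - 42) - 42*(-72) = -126 + 3024 = 2898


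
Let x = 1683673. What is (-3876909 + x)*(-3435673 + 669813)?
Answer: 6066183722960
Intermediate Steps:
(-3876909 + x)*(-3435673 + 669813) = (-3876909 + 1683673)*(-3435673 + 669813) = -2193236*(-2765860) = 6066183722960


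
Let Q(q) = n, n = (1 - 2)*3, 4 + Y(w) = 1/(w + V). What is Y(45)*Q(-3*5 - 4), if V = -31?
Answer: 165/14 ≈ 11.786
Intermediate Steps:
Y(w) = -4 + 1/(-31 + w) (Y(w) = -4 + 1/(w - 31) = -4 + 1/(-31 + w))
n = -3 (n = -1*3 = -3)
Q(q) = -3
Y(45)*Q(-3*5 - 4) = ((125 - 4*45)/(-31 + 45))*(-3) = ((125 - 180)/14)*(-3) = ((1/14)*(-55))*(-3) = -55/14*(-3) = 165/14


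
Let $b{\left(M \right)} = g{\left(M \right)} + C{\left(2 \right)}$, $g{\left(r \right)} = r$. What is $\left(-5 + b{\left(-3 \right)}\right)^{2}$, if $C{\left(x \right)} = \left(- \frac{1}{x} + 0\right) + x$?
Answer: $\frac{169}{4} \approx 42.25$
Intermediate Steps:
$C{\left(x \right)} = x - \frac{1}{x}$ ($C{\left(x \right)} = - \frac{1}{x} + x = x - \frac{1}{x}$)
$b{\left(M \right)} = \frac{3}{2} + M$ ($b{\left(M \right)} = M + \left(2 - \frac{1}{2}\right) = M + \frac{3}{2} = \frac{3}{2} + M$)
$\left(-5 + b{\left(-3 \right)}\right)^{2} = \left(-5 + \left(\frac{3}{2} - 3\right)\right)^{2} = \left(-5 - \frac{3}{2}\right)^{2} = \left(- \frac{13}{2}\right)^{2} = \frac{169}{4}$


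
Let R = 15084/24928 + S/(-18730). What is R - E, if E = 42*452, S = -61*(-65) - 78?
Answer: -1107933913597/58362680 ≈ -18984.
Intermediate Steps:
S = 3887 (S = 3965 - 78 = 3887)
E = 18984
R = 23203523/58362680 (R = 15084/24928 + 3887/(-18730) = 15084*(1/24928) + 3887*(-1/18730) = 3771/6232 - 3887/18730 = 23203523/58362680 ≈ 0.39757)
R - E = 23203523/58362680 - 1*18984 = 23203523/58362680 - 18984 = -1107933913597/58362680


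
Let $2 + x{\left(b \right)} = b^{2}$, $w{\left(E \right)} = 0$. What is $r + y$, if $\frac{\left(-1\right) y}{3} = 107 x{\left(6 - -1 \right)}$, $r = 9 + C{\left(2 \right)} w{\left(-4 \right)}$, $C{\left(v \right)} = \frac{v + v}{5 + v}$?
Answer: $-15078$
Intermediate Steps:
$x{\left(b \right)} = -2 + b^{2}$
$C{\left(v \right)} = \frac{2 v}{5 + v}$
$r = 9$ ($r = 9 + 2 \cdot 2 \frac{1}{5 + 2} \cdot 0 = 9 + 2 \cdot 2 \cdot \frac{1}{7} \cdot 0 = 9 + \frac{4}{7} \cdot 0 = 9 + 0 = 9$)
$y = -15087$ ($y = - 3 \cdot 107 \left(-2 + \left(6 - -1\right)^{2}\right) = - 3 \cdot 107 \left(-2 + \left(6 + 1\right)^{2}\right) = - 3 \cdot 107 \left(-2 + 7^{2}\right) = - 3 \cdot 107 \left(-2 + 49\right) = - 3 \cdot 107 \cdot 47 = \left(-3\right) 5029 = -15087$)
$r + y = 9 - 15087 = -15078$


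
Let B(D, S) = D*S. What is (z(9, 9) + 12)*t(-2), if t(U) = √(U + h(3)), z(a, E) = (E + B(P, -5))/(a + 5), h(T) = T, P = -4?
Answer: 197/14 ≈ 14.071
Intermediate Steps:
z(a, E) = (20 + E)/(5 + a) (z(a, E) = (E - 4*(-5))/(a + 5) = (E + 20)/(5 + a) = (20 + E)/(5 + a))
t(U) = √(3 + U) (t(U) = √(U + 3) = √(3 + U))
(z(9, 9) + 12)*t(-2) = ((20 + 9)/(5 + 9) + 12)*√(3 - 2) = (29/14 + 12)*√1 = ((1/14)*29 + 12)*1 = (29/14 + 12)*1 = (197/14)*1 = 197/14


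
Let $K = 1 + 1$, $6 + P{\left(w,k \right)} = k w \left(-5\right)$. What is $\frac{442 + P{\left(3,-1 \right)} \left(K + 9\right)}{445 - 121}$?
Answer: $\frac{541}{324} \approx 1.6698$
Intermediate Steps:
$P{\left(w,k \right)} = -6 - 5 k w$ ($P{\left(w,k \right)} = -6 + k w \left(-5\right) = -6 - 5 k w$)
$K = 2$
$\frac{442 + P{\left(3,-1 \right)} \left(K + 9\right)}{445 - 121} = \frac{442 + \left(-6 - \left(-5\right) 3\right) \left(2 + 9\right)}{445 - 121} = \frac{442 + \left(-6 + 15\right) 11}{324} = \left(442 + 9 \cdot 11\right) \frac{1}{324} = \left(442 + 99\right) \frac{1}{324} = 541 \cdot \frac{1}{324} = \frac{541}{324}$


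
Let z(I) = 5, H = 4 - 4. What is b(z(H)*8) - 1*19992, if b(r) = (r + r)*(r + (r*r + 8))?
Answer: 111848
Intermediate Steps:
H = 0
b(r) = 2*r*(8 + r + r²) (b(r) = (2*r)*(r + (r² + 8)) = (2*r)*(r + (8 + r²)) = (2*r)*(8 + r + r²) = 2*r*(8 + r + r²))
b(z(H)*8) - 1*19992 = 2*(5*8)*(8 + 5*8 + (5*8)²) - 1*19992 = 2*40*(8 + 40 + 40²) - 19992 = 2*40*(8 + 40 + 1600) - 19992 = 2*40*1648 - 19992 = 131840 - 19992 = 111848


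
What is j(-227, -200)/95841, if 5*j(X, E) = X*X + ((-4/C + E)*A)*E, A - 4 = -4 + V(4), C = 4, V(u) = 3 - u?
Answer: 11329/479205 ≈ 0.023641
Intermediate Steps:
A = -1 (A = 4 + (-4 + (3 - 1*4)) = 4 + (-4 + (3 - 4)) = 4 + (-4 - 1) = 4 - 5 = -1)
j(X, E) = X**2/5 + E*(1 - E)/5 (j(X, E) = (X*X + ((-4/4 + E)*(-1))*E)/5 = (X**2 + ((-4*1/4 + E)*(-1))*E)/5 = (X**2 + ((-1 + E)*(-1))*E)/5 = (X**2 + (1 - E)*E)/5 = (X**2 + E*(1 - E))/5 = X**2/5 + E*(1 - E)/5)
j(-227, -200)/95841 = (-1/5*(-200)**2 + (1/5)*(-200) + (1/5)*(-227)**2)/95841 = (-1/5*40000 - 40 + (1/5)*51529)*(1/95841) = (-8000 - 40 + 51529/5)*(1/95841) = (11329/5)*(1/95841) = 11329/479205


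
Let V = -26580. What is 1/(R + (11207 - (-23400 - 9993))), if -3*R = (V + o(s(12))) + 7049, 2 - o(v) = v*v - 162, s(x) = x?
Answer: 3/153311 ≈ 1.9568e-5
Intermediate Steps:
o(v) = 164 - v² (o(v) = 2 - (v*v - 162) = 2 - (v² - 162) = 2 - (-162 + v²) = 2 + (162 - v²) = 164 - v²)
R = 19511/3 (R = -((-26580 + (164 - 1*12²)) + 7049)/3 = -((-26580 + (164 - 1*144)) + 7049)/3 = -((-26580 + (164 - 144)) + 7049)/3 = -((-26580 + 20) + 7049)/3 = -(-26560 + 7049)/3 = -⅓*(-19511) = 19511/3 ≈ 6503.7)
1/(R + (11207 - (-23400 - 9993))) = 1/(19511/3 + (11207 - (-23400 - 9993))) = 1/(19511/3 + (11207 - 1*(-33393))) = 1/(19511/3 + (11207 + 33393)) = 1/(19511/3 + 44600) = 1/(153311/3) = 3/153311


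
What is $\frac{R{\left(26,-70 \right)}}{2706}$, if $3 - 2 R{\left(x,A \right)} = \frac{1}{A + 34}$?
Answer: $\frac{109}{194832} \approx 0.00055946$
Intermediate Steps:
$R{\left(x,A \right)} = \frac{3}{2} - \frac{1}{2 \left(34 + A\right)}$ ($R{\left(x,A \right)} = \frac{3}{2} - \frac{1}{2 \left(A + 34\right)} = \frac{3}{2} - \frac{1}{2 \left(34 + A\right)}$)
$\frac{R{\left(26,-70 \right)}}{2706} = \frac{\frac{1}{2} \frac{1}{34 - 70} \left(101 + 3 \left(-70\right)\right)}{2706} = \frac{101 - 210}{2 \left(-36\right)} \frac{1}{2706} = \frac{1}{2} \left(- \frac{1}{36}\right) \left(-109\right) \frac{1}{2706} = \frac{109}{72} \cdot \frac{1}{2706} = \frac{109}{194832}$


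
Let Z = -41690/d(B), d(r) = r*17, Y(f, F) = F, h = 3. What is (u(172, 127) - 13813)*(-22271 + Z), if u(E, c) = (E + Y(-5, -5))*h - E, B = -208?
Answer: 132663287993/442 ≈ 3.0014e+8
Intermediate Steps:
d(r) = 17*r
u(E, c) = -15 + 2*E (u(E, c) = (E - 5)*3 - E = (-5 + E)*3 - E = (-15 + 3*E) - E = -15 + 2*E)
Z = 20845/1768 (Z = -41690/(17*(-208)) = -41690/(-3536) = -41690*(-1/3536) = 20845/1768 ≈ 11.790)
(u(172, 127) - 13813)*(-22271 + Z) = ((-15 + 2*172) - 13813)*(-22271 + 20845/1768) = ((-15 + 344) - 13813)*(-39354283/1768) = (329 - 13813)*(-39354283/1768) = -13484*(-39354283/1768) = 132663287993/442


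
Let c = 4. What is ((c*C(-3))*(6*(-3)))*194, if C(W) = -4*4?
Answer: 223488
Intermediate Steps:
C(W) = -16
((c*C(-3))*(6*(-3)))*194 = ((4*(-16))*(6*(-3)))*194 = -64*(-18)*194 = 1152*194 = 223488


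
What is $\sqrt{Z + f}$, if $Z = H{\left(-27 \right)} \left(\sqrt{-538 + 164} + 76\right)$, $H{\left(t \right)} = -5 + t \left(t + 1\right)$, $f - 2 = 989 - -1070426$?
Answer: $\sqrt{1124389 + 697 i \sqrt{374}} \approx 1060.4 + 6.356 i$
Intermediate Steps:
$f = 1071417$ ($f = 2 + \left(989 - -1070426\right) = 2 + \left(989 + 1070426\right) = 2 + 1071415 = 1071417$)
$H{\left(t \right)} = -5 + t \left(1 + t\right)$
$Z = 52972 + 697 i \sqrt{374}$ ($Z = \left(-5 - 27 + \left(-27\right)^{2}\right) \left(\sqrt{-538 + 164} + 76\right) = \left(-5 - 27 + 729\right) \left(\sqrt{-374} + 76\right) = 697 \left(i \sqrt{374} + 76\right) = 697 \left(76 + i \sqrt{374}\right) = 52972 + 697 i \sqrt{374} \approx 52972.0 + 13479.0 i$)
$\sqrt{Z + f} = \sqrt{\left(52972 + 697 i \sqrt{374}\right) + 1071417} = \sqrt{1124389 + 697 i \sqrt{374}}$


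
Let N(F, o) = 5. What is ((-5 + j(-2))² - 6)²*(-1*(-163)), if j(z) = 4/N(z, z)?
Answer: 13803003/625 ≈ 22085.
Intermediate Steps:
j(z) = ⅘ (j(z) = 4/5 = 4*(⅕) = ⅘)
((-5 + j(-2))² - 6)²*(-1*(-163)) = ((-5 + ⅘)² - 6)²*(-1*(-163)) = ((-21/5)² - 6)²*163 = (441/25 - 6)²*163 = (291/25)²*163 = (84681/625)*163 = 13803003/625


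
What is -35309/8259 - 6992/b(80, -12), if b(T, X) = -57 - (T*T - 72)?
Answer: -167701037/52733715 ≈ -3.1801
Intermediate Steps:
b(T, X) = 15 - T² (b(T, X) = -57 - (T² - 72) = -57 - (-72 + T²) = -57 + (72 - T²) = 15 - T²)
-35309/8259 - 6992/b(80, -12) = -35309/8259 - 6992/(15 - 1*80²) = -35309*1/8259 - 6992/(15 - 1*6400) = -35309/8259 - 6992/(15 - 6400) = -35309/8259 - 6992/(-6385) = -35309/8259 - 6992*(-1/6385) = -35309/8259 + 6992/6385 = -167701037/52733715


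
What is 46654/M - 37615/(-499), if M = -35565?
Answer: 1314497129/17746935 ≈ 74.069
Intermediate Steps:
46654/M - 37615/(-499) = 46654/(-35565) - 37615/(-499) = 46654*(-1/35565) - 37615*(-1/499) = -46654/35565 + 37615/499 = 1314497129/17746935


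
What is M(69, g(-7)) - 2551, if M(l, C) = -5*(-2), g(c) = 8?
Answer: -2541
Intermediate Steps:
M(l, C) = 10
M(69, g(-7)) - 2551 = 10 - 2551 = -2541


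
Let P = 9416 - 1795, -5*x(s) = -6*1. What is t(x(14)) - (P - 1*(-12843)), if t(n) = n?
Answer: -102314/5 ≈ -20463.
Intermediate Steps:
x(s) = 6/5 (x(s) = -(-6)/5 = -⅕*(-6) = 6/5)
P = 7621
t(x(14)) - (P - 1*(-12843)) = 6/5 - (7621 - 1*(-12843)) = 6/5 - (7621 + 12843) = 6/5 - 1*20464 = 6/5 - 20464 = -102314/5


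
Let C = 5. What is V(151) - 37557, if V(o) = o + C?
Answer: -37401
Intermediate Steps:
V(o) = 5 + o (V(o) = o + 5 = 5 + o)
V(151) - 37557 = (5 + 151) - 37557 = 156 - 37557 = -37401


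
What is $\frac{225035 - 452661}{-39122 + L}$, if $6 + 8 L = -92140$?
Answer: $\frac{910504}{202561} \approx 4.495$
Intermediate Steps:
$L = - \frac{46073}{4}$ ($L = - \frac{3}{4} + \frac{1}{8} \left(-92140\right) = - \frac{3}{4} - \frac{23035}{2} = - \frac{46073}{4} \approx -11518.0$)
$\frac{225035 - 452661}{-39122 + L} = \frac{225035 - 452661}{-39122 - \frac{46073}{4}} = - \frac{227626}{- \frac{202561}{4}} = \left(-227626\right) \left(- \frac{4}{202561}\right) = \frac{910504}{202561}$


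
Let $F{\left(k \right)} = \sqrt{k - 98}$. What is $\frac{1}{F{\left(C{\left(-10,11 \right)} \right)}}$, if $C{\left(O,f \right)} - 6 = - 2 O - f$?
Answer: $- \frac{i \sqrt{83}}{83} \approx - 0.10976 i$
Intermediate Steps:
$C{\left(O,f \right)} = 6 - f - 2 O$ ($C{\left(O,f \right)} = 6 - \left(f + 2 O\right) = 6 - f - 2 O$)
$F{\left(k \right)} = \sqrt{-98 + k}$
$\frac{1}{F{\left(C{\left(-10,11 \right)} \right)}} = \frac{1}{\sqrt{-98 - -15}} = \frac{1}{\sqrt{-98 + \left(6 - 11 + 20\right)}} = \frac{1}{\sqrt{-98 + 15}} = \frac{1}{\sqrt{-83}} = \frac{1}{i \sqrt{83}} = - \frac{i \sqrt{83}}{83}$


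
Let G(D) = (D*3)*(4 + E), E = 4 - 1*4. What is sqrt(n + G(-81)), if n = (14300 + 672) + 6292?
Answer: 2*sqrt(5073) ≈ 142.45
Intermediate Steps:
E = 0 (E = 4 - 4 = 0)
n = 21264 (n = 14972 + 6292 = 21264)
G(D) = 12*D (G(D) = (D*3)*(4 + 0) = (3*D)*4 = 12*D)
sqrt(n + G(-81)) = sqrt(21264 + 12*(-81)) = sqrt(21264 - 972) = sqrt(20292) = 2*sqrt(5073)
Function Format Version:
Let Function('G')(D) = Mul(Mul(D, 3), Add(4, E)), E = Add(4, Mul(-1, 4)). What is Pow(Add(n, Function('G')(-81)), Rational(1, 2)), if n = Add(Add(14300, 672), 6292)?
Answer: Mul(2, Pow(5073, Rational(1, 2))) ≈ 142.45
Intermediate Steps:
E = 0 (E = Add(4, -4) = 0)
n = 21264 (n = Add(14972, 6292) = 21264)
Function('G')(D) = Mul(12, D) (Function('G')(D) = Mul(Mul(D, 3), Add(4, 0)) = Mul(Mul(3, D), 4) = Mul(12, D))
Pow(Add(n, Function('G')(-81)), Rational(1, 2)) = Pow(Add(21264, Mul(12, -81)), Rational(1, 2)) = Pow(Add(21264, -972), Rational(1, 2)) = Pow(20292, Rational(1, 2)) = Mul(2, Pow(5073, Rational(1, 2)))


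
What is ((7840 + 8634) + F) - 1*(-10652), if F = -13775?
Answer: 13351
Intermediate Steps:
((7840 + 8634) + F) - 1*(-10652) = ((7840 + 8634) - 13775) - 1*(-10652) = (16474 - 13775) + 10652 = 2699 + 10652 = 13351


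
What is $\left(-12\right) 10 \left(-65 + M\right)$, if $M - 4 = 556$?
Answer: $-59400$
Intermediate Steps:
$M = 560$ ($M = 4 + 556 = 560$)
$\left(-12\right) 10 \left(-65 + M\right) = \left(-12\right) 10 \left(-65 + 560\right) = \left(-120\right) 495 = -59400$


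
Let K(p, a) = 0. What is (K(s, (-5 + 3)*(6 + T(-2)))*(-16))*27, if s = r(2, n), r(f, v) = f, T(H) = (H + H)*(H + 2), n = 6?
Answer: 0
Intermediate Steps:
T(H) = 2*H*(2 + H) (T(H) = (2*H)*(2 + H) = 2*H*(2 + H))
s = 2
(K(s, (-5 + 3)*(6 + T(-2)))*(-16))*27 = (0*(-16))*27 = 0*27 = 0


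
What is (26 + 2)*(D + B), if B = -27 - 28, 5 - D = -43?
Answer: -196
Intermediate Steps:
D = 48 (D = 5 - 1*(-43) = 5 + 43 = 48)
B = -55
(26 + 2)*(D + B) = (26 + 2)*(48 - 55) = 28*(-7) = -196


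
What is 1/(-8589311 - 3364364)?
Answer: -1/11953675 ≈ -8.3656e-8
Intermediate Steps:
1/(-8589311 - 3364364) = 1/(-11953675) = -1/11953675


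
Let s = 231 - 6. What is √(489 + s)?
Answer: √714 ≈ 26.721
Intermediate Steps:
s = 225
√(489 + s) = √(489 + 225) = √714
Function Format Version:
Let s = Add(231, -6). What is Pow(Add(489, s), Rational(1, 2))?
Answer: Pow(714, Rational(1, 2)) ≈ 26.721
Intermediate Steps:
s = 225
Pow(Add(489, s), Rational(1, 2)) = Pow(Add(489, 225), Rational(1, 2)) = Pow(714, Rational(1, 2))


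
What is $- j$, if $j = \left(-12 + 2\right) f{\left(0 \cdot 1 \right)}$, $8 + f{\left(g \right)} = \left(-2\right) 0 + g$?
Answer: $-80$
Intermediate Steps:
$f{\left(g \right)} = -8 + g$ ($f{\left(g \right)} = -8 + \left(\left(-2\right) 0 + g\right) = -8 + \left(0 + g\right) = -8 + g$)
$j = 80$ ($j = \left(-12 + 2\right) \left(-8 + 0 \cdot 1\right) = - 10 \left(-8 + 0\right) = \left(-10\right) \left(-8\right) = 80$)
$- j = \left(-1\right) 80 = -80$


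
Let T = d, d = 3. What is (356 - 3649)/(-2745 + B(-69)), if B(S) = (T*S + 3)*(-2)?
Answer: 3293/2337 ≈ 1.4091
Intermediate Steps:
T = 3
B(S) = -6 - 6*S (B(S) = (3*S + 3)*(-2) = (3 + 3*S)*(-2) = -6 - 6*S)
(356 - 3649)/(-2745 + B(-69)) = (356 - 3649)/(-2745 + (-6 - 6*(-69))) = -3293/(-2745 + (-6 + 414)) = -3293/(-2745 + 408) = -3293/(-2337) = -3293*(-1/2337) = 3293/2337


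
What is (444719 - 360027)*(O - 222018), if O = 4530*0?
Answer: -18803148456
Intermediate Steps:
O = 0
(444719 - 360027)*(O - 222018) = (444719 - 360027)*(0 - 222018) = 84692*(-222018) = -18803148456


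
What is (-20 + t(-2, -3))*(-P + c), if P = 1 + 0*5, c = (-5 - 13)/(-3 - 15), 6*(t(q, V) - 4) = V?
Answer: 0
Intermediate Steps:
t(q, V) = 4 + V/6
c = 1 (c = -18/(-18) = -18*(-1/18) = 1)
P = 1 (P = 1 + 0 = 1)
(-20 + t(-2, -3))*(-P + c) = (-20 + (4 + (1/6)*(-3)))*(-1*1 + 1) = (-20 + (4 - 1/2))*(-1 + 1) = (-20 + 7/2)*0 = -33/2*0 = 0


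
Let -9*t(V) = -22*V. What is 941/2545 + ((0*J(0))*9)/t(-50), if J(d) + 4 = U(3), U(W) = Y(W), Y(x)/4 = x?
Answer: 941/2545 ≈ 0.36974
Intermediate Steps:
Y(x) = 4*x
U(W) = 4*W
J(d) = 8 (J(d) = -4 + 4*3 = -4 + 12 = 8)
t(V) = 22*V/9 (t(V) = -(-22)*V/9 = 22*V/9)
941/2545 + ((0*J(0))*9)/t(-50) = 941/2545 + ((0*8)*9)/(((22/9)*(-50))) = 941*(1/2545) + (0*9)/(-1100/9) = 941/2545 + 0*(-9/1100) = 941/2545 + 0 = 941/2545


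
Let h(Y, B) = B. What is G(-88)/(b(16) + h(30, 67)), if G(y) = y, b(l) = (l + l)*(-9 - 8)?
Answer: 88/477 ≈ 0.18449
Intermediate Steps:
b(l) = -34*l (b(l) = (2*l)*(-17) = -34*l)
G(-88)/(b(16) + h(30, 67)) = -88/(-34*16 + 67) = -88/(-544 + 67) = -88/(-477) = -88*(-1/477) = 88/477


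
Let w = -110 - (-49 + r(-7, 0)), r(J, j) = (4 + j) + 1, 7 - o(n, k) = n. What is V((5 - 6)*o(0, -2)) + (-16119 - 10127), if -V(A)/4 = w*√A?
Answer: -26246 + 264*I*√7 ≈ -26246.0 + 698.48*I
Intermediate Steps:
o(n, k) = 7 - n
r(J, j) = 5 + j
w = -66 (w = -110 - (-49 + (5 + 0)) = -110 - (-49 + 5) = -110 - 1*(-44) = -110 + 44 = -66)
V(A) = 264*√A (V(A) = -(-264)*√A = 264*√A)
V((5 - 6)*o(0, -2)) + (-16119 - 10127) = 264*√((5 - 6)*(7 - 1*0)) + (-16119 - 10127) = 264*√(-(7 + 0)) - 26246 = 264*√(-1*7) - 26246 = 264*√(-7) - 26246 = 264*(I*√7) - 26246 = 264*I*√7 - 26246 = -26246 + 264*I*√7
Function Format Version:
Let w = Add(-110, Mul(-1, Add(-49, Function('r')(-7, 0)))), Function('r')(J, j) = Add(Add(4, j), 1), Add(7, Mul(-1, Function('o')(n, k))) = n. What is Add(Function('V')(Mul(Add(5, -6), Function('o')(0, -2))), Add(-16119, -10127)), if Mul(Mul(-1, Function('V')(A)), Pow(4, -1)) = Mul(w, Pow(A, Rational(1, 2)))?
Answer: Add(-26246, Mul(264, I, Pow(7, Rational(1, 2)))) ≈ Add(-26246., Mul(698.48, I))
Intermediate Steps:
Function('o')(n, k) = Add(7, Mul(-1, n))
Function('r')(J, j) = Add(5, j)
w = -66 (w = Add(-110, Mul(-1, Add(-49, Add(5, 0)))) = Add(-110, Mul(-1, Add(-49, 5))) = Add(-110, Mul(-1, -44)) = Add(-110, 44) = -66)
Function('V')(A) = Mul(264, Pow(A, Rational(1, 2))) (Function('V')(A) = Mul(-4, Mul(-66, Pow(A, Rational(1, 2)))) = Mul(264, Pow(A, Rational(1, 2))))
Add(Function('V')(Mul(Add(5, -6), Function('o')(0, -2))), Add(-16119, -10127)) = Add(Mul(264, Pow(Mul(Add(5, -6), Add(7, Mul(-1, 0))), Rational(1, 2))), Add(-16119, -10127)) = Add(Mul(264, Pow(Mul(-1, Add(7, 0)), Rational(1, 2))), -26246) = Add(Mul(264, Pow(Mul(-1, 7), Rational(1, 2))), -26246) = Add(Mul(264, Pow(-7, Rational(1, 2))), -26246) = Add(Mul(264, Mul(I, Pow(7, Rational(1, 2)))), -26246) = Add(Mul(264, I, Pow(7, Rational(1, 2))), -26246) = Add(-26246, Mul(264, I, Pow(7, Rational(1, 2))))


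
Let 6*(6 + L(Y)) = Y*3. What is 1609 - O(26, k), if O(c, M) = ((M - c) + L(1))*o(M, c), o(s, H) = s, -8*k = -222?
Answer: 27409/16 ≈ 1713.1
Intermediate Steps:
k = 111/4 (k = -⅛*(-222) = 111/4 ≈ 27.750)
L(Y) = -6 + Y/2 (L(Y) = -6 + (Y*3)/6 = -6 + (3*Y)/6 = -6 + Y/2)
O(c, M) = M*(-11/2 + M - c) (O(c, M) = ((M - c) + (-6 + (½)*1))*M = ((M - c) + (-6 + ½))*M = ((M - c) - 11/2)*M = (-11/2 + M - c)*M = M*(-11/2 + M - c))
1609 - O(26, k) = 1609 - 111*(-11 - 2*26 + 2*(111/4))/(2*4) = 1609 - 111*(-11 - 52 + 111/2)/(2*4) = 1609 - 111*(-15)/(2*4*2) = 1609 - 1*(-1665/16) = 1609 + 1665/16 = 27409/16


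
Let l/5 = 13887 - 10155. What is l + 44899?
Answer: 63559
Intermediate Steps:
l = 18660 (l = 5*(13887 - 10155) = 5*3732 = 18660)
l + 44899 = 18660 + 44899 = 63559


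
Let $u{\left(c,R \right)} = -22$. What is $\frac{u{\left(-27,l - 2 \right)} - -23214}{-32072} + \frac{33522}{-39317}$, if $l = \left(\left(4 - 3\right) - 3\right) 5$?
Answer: $- \frac{248369681}{157621853} \approx -1.5757$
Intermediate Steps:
$l = -10$ ($l = \left(1 - 3\right) 5 = \left(-2\right) 5 = -10$)
$\frac{u{\left(-27,l - 2 \right)} - -23214}{-32072} + \frac{33522}{-39317} = \frac{-22 - -23214}{-32072} + \frac{33522}{-39317} = \left(-22 + 23214\right) \left(- \frac{1}{32072}\right) + 33522 \left(- \frac{1}{39317}\right) = 23192 \left(- \frac{1}{32072}\right) - \frac{33522}{39317} = - \frac{2899}{4009} - \frac{33522}{39317} = - \frac{248369681}{157621853}$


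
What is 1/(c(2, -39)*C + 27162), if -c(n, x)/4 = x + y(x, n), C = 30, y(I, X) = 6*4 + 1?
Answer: 1/28842 ≈ 3.4672e-5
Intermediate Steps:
y(I, X) = 25 (y(I, X) = 24 + 1 = 25)
c(n, x) = -100 - 4*x (c(n, x) = -4*(x + 25) = -4*(25 + x) = -100 - 4*x)
1/(c(2, -39)*C + 27162) = 1/((-100 - 4*(-39))*30 + 27162) = 1/((-100 + 156)*30 + 27162) = 1/(56*30 + 27162) = 1/(1680 + 27162) = 1/28842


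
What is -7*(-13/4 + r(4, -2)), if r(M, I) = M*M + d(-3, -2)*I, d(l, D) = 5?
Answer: -77/4 ≈ -19.250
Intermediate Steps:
r(M, I) = M² + 5*I (r(M, I) = M*M + 5*I = M² + 5*I)
-7*(-13/4 + r(4, -2)) = -7*(-13/4 + (4² + 5*(-2))) = -7*(-13*¼ + (16 - 10)) = -7*(-13/4 + 6) = -7*11/4 = -77/4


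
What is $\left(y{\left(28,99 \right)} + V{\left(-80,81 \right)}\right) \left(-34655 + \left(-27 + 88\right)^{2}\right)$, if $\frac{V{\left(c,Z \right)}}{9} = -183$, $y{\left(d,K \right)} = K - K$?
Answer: $50948298$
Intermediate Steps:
$y{\left(d,K \right)} = 0$
$V{\left(c,Z \right)} = -1647$ ($V{\left(c,Z \right)} = 9 \left(-183\right) = -1647$)
$\left(y{\left(28,99 \right)} + V{\left(-80,81 \right)}\right) \left(-34655 + \left(-27 + 88\right)^{2}\right) = \left(0 - 1647\right) \left(-34655 + \left(-27 + 88\right)^{2}\right) = - 1647 \left(-34655 + 61^{2}\right) = - 1647 \left(-34655 + 3721\right) = \left(-1647\right) \left(-30934\right) = 50948298$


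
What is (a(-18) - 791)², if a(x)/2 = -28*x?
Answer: 47089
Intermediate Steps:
a(x) = -56*x (a(x) = 2*(-28*x) = -56*x)
(a(-18) - 791)² = (-56*(-18) - 791)² = (1008 - 791)² = 217² = 47089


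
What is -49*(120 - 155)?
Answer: 1715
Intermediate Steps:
-49*(120 - 155) = -49*(-35) = 1715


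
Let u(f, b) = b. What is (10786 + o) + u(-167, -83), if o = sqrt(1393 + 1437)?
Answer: 10703 + sqrt(2830) ≈ 10756.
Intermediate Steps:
o = sqrt(2830) ≈ 53.198
(10786 + o) + u(-167, -83) = (10786 + sqrt(2830)) - 83 = 10703 + sqrt(2830)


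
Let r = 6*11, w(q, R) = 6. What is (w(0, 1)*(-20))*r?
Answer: -7920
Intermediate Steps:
r = 66
(w(0, 1)*(-20))*r = (6*(-20))*66 = -120*66 = -7920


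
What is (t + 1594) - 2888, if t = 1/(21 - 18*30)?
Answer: -671587/519 ≈ -1294.0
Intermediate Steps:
t = -1/519 (t = 1/(21 - 540) = 1/(-519) = -1/519 ≈ -0.0019268)
(t + 1594) - 2888 = (-1/519 + 1594) - 2888 = 827285/519 - 2888 = -671587/519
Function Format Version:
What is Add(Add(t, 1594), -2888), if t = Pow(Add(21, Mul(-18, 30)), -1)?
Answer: Rational(-671587, 519) ≈ -1294.0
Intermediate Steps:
t = Rational(-1, 519) (t = Pow(Add(21, -540), -1) = Pow(-519, -1) = Rational(-1, 519) ≈ -0.0019268)
Add(Add(t, 1594), -2888) = Add(Add(Rational(-1, 519), 1594), -2888) = Add(Rational(827285, 519), -2888) = Rational(-671587, 519)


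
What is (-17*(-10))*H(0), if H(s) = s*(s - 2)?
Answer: 0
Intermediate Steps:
H(s) = s*(-2 + s)
(-17*(-10))*H(0) = (-17*(-10))*(0*(-2 + 0)) = 170*(0*(-2)) = 170*0 = 0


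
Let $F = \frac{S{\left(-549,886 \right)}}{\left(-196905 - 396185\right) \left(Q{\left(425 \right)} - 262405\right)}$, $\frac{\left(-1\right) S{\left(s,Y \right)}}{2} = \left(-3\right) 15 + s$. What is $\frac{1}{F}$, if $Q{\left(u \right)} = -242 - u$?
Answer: $\frac{39006343120}{297} \approx 1.3133 \cdot 10^{8}$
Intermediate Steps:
$S{\left(s,Y \right)} = 90 - 2 s$ ($S{\left(s,Y \right)} = - 2 \left(\left(-3\right) 15 + s\right) = - 2 \left(-45 + s\right) = 90 - 2 s$)
$F = \frac{297}{39006343120}$ ($F = \frac{90 - -1098}{\left(-196905 - 396185\right) \left(\left(-242 - 425\right) - 262405\right)} = \frac{90 + 1098}{\left(-593090\right) \left(\left(-242 - 425\right) - 262405\right)} = \frac{1188}{\left(-593090\right) \left(-667 - 262405\right)} = \frac{1188}{\left(-593090\right) \left(-263072\right)} = \frac{1188}{156025372480} = 1188 \cdot \frac{1}{156025372480} = \frac{297}{39006343120} \approx 7.6141 \cdot 10^{-9}$)
$\frac{1}{F} = \frac{1}{\frac{297}{39006343120}} = \frac{39006343120}{297}$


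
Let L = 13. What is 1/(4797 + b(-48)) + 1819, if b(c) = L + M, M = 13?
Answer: 8773038/4823 ≈ 1819.0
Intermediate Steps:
b(c) = 26 (b(c) = 13 + 13 = 26)
1/(4797 + b(-48)) + 1819 = 1/(4797 + 26) + 1819 = 1/4823 + 1819 = 8773038/4823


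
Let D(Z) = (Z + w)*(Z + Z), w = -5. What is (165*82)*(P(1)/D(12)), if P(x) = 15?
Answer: 33825/28 ≈ 1208.0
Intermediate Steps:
D(Z) = 2*Z*(-5 + Z) (D(Z) = (Z - 5)*(Z + Z) = (-5 + Z)*(2*Z) = 2*Z*(-5 + Z))
(165*82)*(P(1)/D(12)) = (165*82)*(15/((2*12*(-5 + 12)))) = 13530*(15/((2*12*7))) = 13530*(15/168) = 13530*(15*(1/168)) = 13530*(5/56) = 33825/28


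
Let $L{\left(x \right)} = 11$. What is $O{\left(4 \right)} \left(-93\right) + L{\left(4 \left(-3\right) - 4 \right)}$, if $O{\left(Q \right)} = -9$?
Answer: $848$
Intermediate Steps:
$O{\left(4 \right)} \left(-93\right) + L{\left(4 \left(-3\right) - 4 \right)} = \left(-9\right) \left(-93\right) + 11 = 837 + 11 = 848$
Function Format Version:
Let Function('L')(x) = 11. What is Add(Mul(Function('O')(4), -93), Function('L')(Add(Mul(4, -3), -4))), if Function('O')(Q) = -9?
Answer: 848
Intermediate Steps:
Add(Mul(Function('O')(4), -93), Function('L')(Add(Mul(4, -3), -4))) = Add(Mul(-9, -93), 11) = Add(837, 11) = 848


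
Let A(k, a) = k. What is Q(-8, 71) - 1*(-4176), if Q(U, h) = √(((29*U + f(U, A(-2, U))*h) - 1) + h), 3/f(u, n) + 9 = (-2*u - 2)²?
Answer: 4176 + I*√5625147/187 ≈ 4176.0 + 12.683*I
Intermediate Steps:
f(u, n) = 3/(-9 + (-2 - 2*u)²) (f(u, n) = 3/(-9 + (-2*u - 2)²) = 3/(-9 + (-2 - 2*u)²))
Q(U, h) = √(-1 + h + 29*U + 3*h/(-9 + 4*(1 + U)²)) (Q(U, h) = √(((29*U + (3/(-9 + 4*(1 + U)²))*h) - 1) + h) = √(((29*U + 3*h/(-9 + 4*(1 + U)²)) - 1) + h) = √((-1 + 29*U + 3*h/(-9 + 4*(1 + U)²)) + h) = √(-1 + h + 29*U + 3*h/(-9 + 4*(1 + U)²)))
Q(-8, 71) - 1*(-4176) = √((3*71 + (-9 + 4*(1 - 8)²)*(-1 + 71 + 29*(-8)))/(-9 + 4*(1 - 8)²)) - 1*(-4176) = √((213 + (-9 + 4*(-7)²)*(-1 + 71 - 232))/(-9 + 4*(-7)²)) + 4176 = √((213 + (-9 + 4*49)*(-162))/(-9 + 4*49)) + 4176 = √((213 + (-9 + 196)*(-162))/(-9 + 196)) + 4176 = √((213 + 187*(-162))/187) + 4176 = √((213 - 30294)/187) + 4176 = √((1/187)*(-30081)) + 4176 = √(-30081/187) + 4176 = I*√5625147/187 + 4176 = 4176 + I*√5625147/187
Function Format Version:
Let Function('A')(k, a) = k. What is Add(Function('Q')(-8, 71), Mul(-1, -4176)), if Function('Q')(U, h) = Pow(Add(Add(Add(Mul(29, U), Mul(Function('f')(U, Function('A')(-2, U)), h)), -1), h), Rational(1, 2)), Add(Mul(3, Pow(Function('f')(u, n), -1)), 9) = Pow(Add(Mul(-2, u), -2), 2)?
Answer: Add(4176, Mul(Rational(1, 187), I, Pow(5625147, Rational(1, 2)))) ≈ Add(4176.0, Mul(12.683, I))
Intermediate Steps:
Function('f')(u, n) = Mul(3, Pow(Add(-9, Pow(Add(-2, Mul(-2, u)), 2)), -1)) (Function('f')(u, n) = Mul(3, Pow(Add(-9, Pow(Add(Mul(-2, u), -2), 2)), -1)) = Mul(3, Pow(Add(-9, Pow(Add(-2, Mul(-2, u)), 2)), -1)))
Function('Q')(U, h) = Pow(Add(-1, h, Mul(29, U), Mul(3, h, Pow(Add(-9, Mul(4, Pow(Add(1, U), 2))), -1))), Rational(1, 2)) (Function('Q')(U, h) = Pow(Add(Add(Add(Mul(29, U), Mul(Mul(3, Pow(Add(-9, Mul(4, Pow(Add(1, U), 2))), -1)), h)), -1), h), Rational(1, 2)) = Pow(Add(Add(Add(Mul(29, U), Mul(3, h, Pow(Add(-9, Mul(4, Pow(Add(1, U), 2))), -1))), -1), h), Rational(1, 2)) = Pow(Add(Add(-1, Mul(29, U), Mul(3, h, Pow(Add(-9, Mul(4, Pow(Add(1, U), 2))), -1))), h), Rational(1, 2)) = Pow(Add(-1, h, Mul(29, U), Mul(3, h, Pow(Add(-9, Mul(4, Pow(Add(1, U), 2))), -1))), Rational(1, 2)))
Add(Function('Q')(-8, 71), Mul(-1, -4176)) = Add(Pow(Mul(Pow(Add(-9, Mul(4, Pow(Add(1, -8), 2))), -1), Add(Mul(3, 71), Mul(Add(-9, Mul(4, Pow(Add(1, -8), 2))), Add(-1, 71, Mul(29, -8))))), Rational(1, 2)), Mul(-1, -4176)) = Add(Pow(Mul(Pow(Add(-9, Mul(4, Pow(-7, 2))), -1), Add(213, Mul(Add(-9, Mul(4, Pow(-7, 2))), Add(-1, 71, -232)))), Rational(1, 2)), 4176) = Add(Pow(Mul(Pow(Add(-9, Mul(4, 49)), -1), Add(213, Mul(Add(-9, Mul(4, 49)), -162))), Rational(1, 2)), 4176) = Add(Pow(Mul(Pow(Add(-9, 196), -1), Add(213, Mul(Add(-9, 196), -162))), Rational(1, 2)), 4176) = Add(Pow(Mul(Pow(187, -1), Add(213, Mul(187, -162))), Rational(1, 2)), 4176) = Add(Pow(Mul(Rational(1, 187), Add(213, -30294)), Rational(1, 2)), 4176) = Add(Pow(Mul(Rational(1, 187), -30081), Rational(1, 2)), 4176) = Add(Pow(Rational(-30081, 187), Rational(1, 2)), 4176) = Add(Mul(Rational(1, 187), I, Pow(5625147, Rational(1, 2))), 4176) = Add(4176, Mul(Rational(1, 187), I, Pow(5625147, Rational(1, 2))))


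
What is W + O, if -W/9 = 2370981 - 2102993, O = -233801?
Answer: -2645693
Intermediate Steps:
W = -2411892 (W = -9*(2370981 - 2102993) = -9*267988 = -2411892)
W + O = -2411892 - 233801 = -2645693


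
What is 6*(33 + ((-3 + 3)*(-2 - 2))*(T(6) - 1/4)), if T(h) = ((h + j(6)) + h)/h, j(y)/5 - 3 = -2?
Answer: 198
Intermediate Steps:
j(y) = 5 (j(y) = 15 + 5*(-2) = 15 - 10 = 5)
T(h) = (5 + 2*h)/h (T(h) = ((h + 5) + h)/h = ((5 + h) + h)/h = (5 + 2*h)/h)
6*(33 + ((-3 + 3)*(-2 - 2))*(T(6) - 1/4)) = 6*(33 + ((-3 + 3)*(-2 - 2))*((2 + 5/6) - 1/4)) = 6*(33 + (0*(-4))*((2 + 5*(⅙)) - 1*¼)) = 6*(33 + 0*((2 + ⅚) - ¼)) = 6*(33 + 0*(17/6 - ¼)) = 6*(33 + 0*(31/12)) = 6*(33 + 0) = 6*33 = 198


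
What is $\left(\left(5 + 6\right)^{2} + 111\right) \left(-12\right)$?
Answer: $-2784$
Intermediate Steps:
$\left(\left(5 + 6\right)^{2} + 111\right) \left(-12\right) = \left(11^{2} + 111\right) \left(-12\right) = \left(121 + 111\right) \left(-12\right) = 232 \left(-12\right) = -2784$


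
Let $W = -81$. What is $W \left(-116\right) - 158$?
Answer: $9238$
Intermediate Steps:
$W \left(-116\right) - 158 = \left(-81\right) \left(-116\right) - 158 = 9396 - 158 = 9238$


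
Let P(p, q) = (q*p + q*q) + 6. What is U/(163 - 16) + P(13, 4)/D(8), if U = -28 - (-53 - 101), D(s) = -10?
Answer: -229/35 ≈ -6.5429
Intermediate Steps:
U = 126 (U = -28 - 1*(-154) = -28 + 154 = 126)
P(p, q) = 6 + q**2 + p*q (P(p, q) = (p*q + q**2) + 6 = (q**2 + p*q) + 6 = 6 + q**2 + p*q)
U/(163 - 16) + P(13, 4)/D(8) = 126/(163 - 16) + (6 + 4**2 + 13*4)/(-10) = 126/147 + (6 + 16 + 52)*(-1/10) = 126*(1/147) + 74*(-1/10) = 6/7 - 37/5 = -229/35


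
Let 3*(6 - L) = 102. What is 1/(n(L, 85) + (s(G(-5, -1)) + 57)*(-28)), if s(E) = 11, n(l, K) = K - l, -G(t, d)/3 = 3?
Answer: -1/1791 ≈ -0.00055835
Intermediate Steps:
L = -28 (L = 6 - ⅓*102 = 6 - 34 = -28)
G(t, d) = -9 (G(t, d) = -3*3 = -9)
1/(n(L, 85) + (s(G(-5, -1)) + 57)*(-28)) = 1/((85 - 1*(-28)) + (11 + 57)*(-28)) = 1/((85 + 28) + 68*(-28)) = 1/(113 - 1904) = 1/(-1791) = -1/1791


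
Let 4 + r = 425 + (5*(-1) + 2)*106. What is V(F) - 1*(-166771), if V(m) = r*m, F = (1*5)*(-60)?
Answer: 135871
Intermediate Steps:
F = -300 (F = 5*(-60) = -300)
r = 103 (r = -4 + (425 + (5*(-1) + 2)*106) = -4 + (425 + (-5 + 2)*106) = -4 + (425 - 3*106) = -4 + (425 - 318) = -4 + 107 = 103)
V(m) = 103*m
V(F) - 1*(-166771) = 103*(-300) - 1*(-166771) = -30900 + 166771 = 135871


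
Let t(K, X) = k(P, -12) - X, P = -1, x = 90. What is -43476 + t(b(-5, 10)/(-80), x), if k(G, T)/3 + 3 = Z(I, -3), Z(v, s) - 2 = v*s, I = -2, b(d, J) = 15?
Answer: -43551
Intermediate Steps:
Z(v, s) = 2 + s*v (Z(v, s) = 2 + v*s = 2 + s*v)
k(G, T) = 15 (k(G, T) = -9 + 3*(2 - 3*(-2)) = -9 + 3*(2 + 6) = -9 + 3*8 = -9 + 24 = 15)
t(K, X) = 15 - X
-43476 + t(b(-5, 10)/(-80), x) = -43476 + (15 - 1*90) = -43476 + (15 - 90) = -43476 - 75 = -43551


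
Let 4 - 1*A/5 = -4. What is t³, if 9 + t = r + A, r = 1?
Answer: 32768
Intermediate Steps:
A = 40 (A = 20 - 5*(-4) = 20 + 20 = 40)
t = 32 (t = -9 + (1 + 40) = -9 + 41 = 32)
t³ = 32³ = 32768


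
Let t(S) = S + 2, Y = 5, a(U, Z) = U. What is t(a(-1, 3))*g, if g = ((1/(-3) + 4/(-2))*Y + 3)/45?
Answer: -26/135 ≈ -0.19259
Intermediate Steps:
t(S) = 2 + S
g = -26/135 (g = ((1/(-3) + 4/(-2))*5 + 3)/45 = ((1*(-⅓) + 4*(-½))*5 + 3)*(1/45) = ((-⅓ - 2)*5 + 3)*(1/45) = (-7/3*5 + 3)*(1/45) = (-35/3 + 3)*(1/45) = -26/3*1/45 = -26/135 ≈ -0.19259)
t(a(-1, 3))*g = (2 - 1)*(-26/135) = 1*(-26/135) = -26/135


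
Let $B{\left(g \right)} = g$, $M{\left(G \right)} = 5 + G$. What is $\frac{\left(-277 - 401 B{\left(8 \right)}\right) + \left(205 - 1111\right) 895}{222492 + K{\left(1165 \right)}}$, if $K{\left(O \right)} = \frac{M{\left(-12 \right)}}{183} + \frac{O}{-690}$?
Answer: $- \frac{2285080130}{624307707} \approx -3.6602$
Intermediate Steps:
$K{\left(O \right)} = - \frac{7}{183} - \frac{O}{690}$ ($K{\left(O \right)} = \frac{5 - 12}{183} + \frac{O}{-690} = \left(-7\right) \frac{1}{183} + O \left(- \frac{1}{690}\right) = - \frac{7}{183} - \frac{O}{690}$)
$\frac{\left(-277 - 401 B{\left(8 \right)}\right) + \left(205 - 1111\right) 895}{222492 + K{\left(1165 \right)}} = \frac{\left(-277 - 3208\right) + \left(205 - 1111\right) 895}{222492 - \frac{4845}{2806}} = \frac{\left(-277 - 3208\right) - 810870}{222492 - \frac{4845}{2806}} = \frac{-3485 - 810870}{222492 - \frac{4845}{2806}} = - \frac{814355}{\frac{624307707}{2806}} = \left(-814355\right) \frac{2806}{624307707} = - \frac{2285080130}{624307707}$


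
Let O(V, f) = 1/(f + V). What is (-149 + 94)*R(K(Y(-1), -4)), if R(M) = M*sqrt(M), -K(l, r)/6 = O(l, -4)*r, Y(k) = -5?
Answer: 880*I*sqrt(6)/9 ≈ 239.51*I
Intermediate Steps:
O(V, f) = 1/(V + f)
K(l, r) = -6*r/(-4 + l) (K(l, r) = -6*r/(l - 4) = -6*r/(-4 + l))
R(M) = M**(3/2)
(-149 + 94)*R(K(Y(-1), -4)) = (-149 + 94)*(-6*(-4)/(-4 - 5))**(3/2) = -55*(-48*I*sqrt(6)*(-1/(-9))**(3/2)) = -55*(-16*I*sqrt(6)/9) = -(-880)*I*sqrt(6)/9 = 880*I*sqrt(6)/9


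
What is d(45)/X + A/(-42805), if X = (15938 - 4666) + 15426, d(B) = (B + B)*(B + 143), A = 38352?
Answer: -21404364/81629135 ≈ -0.26221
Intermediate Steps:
d(B) = 2*B*(143 + B) (d(B) = (2*B)*(143 + B) = 2*B*(143 + B))
X = 26698 (X = 11272 + 15426 = 26698)
d(45)/X + A/(-42805) = (2*45*(143 + 45))/26698 + 38352/(-42805) = (2*45*188)*(1/26698) + 38352*(-1/42805) = 16920*(1/26698) - 38352/42805 = 8460/13349 - 38352/42805 = -21404364/81629135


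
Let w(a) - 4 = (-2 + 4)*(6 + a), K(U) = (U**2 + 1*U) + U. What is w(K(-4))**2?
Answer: 1024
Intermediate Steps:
K(U) = U**2 + 2*U (K(U) = (U**2 + U) + U = (U + U**2) + U = U**2 + 2*U)
w(a) = 16 + 2*a (w(a) = 4 + (-2 + 4)*(6 + a) = 4 + 2*(6 + a) = 4 + (12 + 2*a) = 16 + 2*a)
w(K(-4))**2 = (16 + 2*(-4*(2 - 4)))**2 = (16 + 2*(-4*(-2)))**2 = (16 + 2*8)**2 = (16 + 16)**2 = 32**2 = 1024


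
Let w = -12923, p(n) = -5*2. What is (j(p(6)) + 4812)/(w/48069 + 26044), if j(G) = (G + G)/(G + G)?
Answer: 231356097/1251896113 ≈ 0.18480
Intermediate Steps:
p(n) = -10
j(G) = 1 (j(G) = (2*G)/((2*G)) = (2*G)*(1/(2*G)) = 1)
(j(p(6)) + 4812)/(w/48069 + 26044) = (1 + 4812)/(-12923/48069 + 26044) = 4813/(-12923*1/48069 + 26044) = 4813/(-12923/48069 + 26044) = 4813/(1251896113/48069) = 4813*(48069/1251896113) = 231356097/1251896113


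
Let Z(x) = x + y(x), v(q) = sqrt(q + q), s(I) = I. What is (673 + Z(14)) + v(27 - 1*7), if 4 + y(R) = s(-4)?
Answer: 679 + 2*sqrt(10) ≈ 685.32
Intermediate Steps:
y(R) = -8 (y(R) = -4 - 4 = -8)
v(q) = sqrt(2)*sqrt(q) (v(q) = sqrt(2*q) = sqrt(2)*sqrt(q))
Z(x) = -8 + x (Z(x) = x - 8 = -8 + x)
(673 + Z(14)) + v(27 - 1*7) = (673 + (-8 + 14)) + sqrt(2)*sqrt(27 - 1*7) = (673 + 6) + sqrt(2)*sqrt(27 - 7) = 679 + sqrt(2)*sqrt(20) = 679 + sqrt(2)*(2*sqrt(5)) = 679 + 2*sqrt(10)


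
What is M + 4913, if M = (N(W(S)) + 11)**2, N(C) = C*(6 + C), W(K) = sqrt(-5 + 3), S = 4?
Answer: 4922 + 108*I*sqrt(2) ≈ 4922.0 + 152.74*I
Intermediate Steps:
W(K) = I*sqrt(2) (W(K) = sqrt(-2) = I*sqrt(2))
M = (11 + I*sqrt(2)*(6 + I*sqrt(2)))**2 (M = ((I*sqrt(2))*(6 + I*sqrt(2)) + 11)**2 = (I*sqrt(2)*(6 + I*sqrt(2)) + 11)**2 = (11 + I*sqrt(2)*(6 + I*sqrt(2)))**2 ≈ 9.0 + 152.74*I)
M + 4913 = (9 + 108*I*sqrt(2)) + 4913 = 4922 + 108*I*sqrt(2)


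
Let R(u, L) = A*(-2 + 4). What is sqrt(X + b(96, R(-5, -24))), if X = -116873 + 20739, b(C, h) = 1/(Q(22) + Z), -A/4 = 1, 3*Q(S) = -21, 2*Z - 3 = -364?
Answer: 2*I*sqrt(135188445)/75 ≈ 310.05*I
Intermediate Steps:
Z = -361/2 (Z = 3/2 + (1/2)*(-364) = 3/2 - 182 = -361/2 ≈ -180.50)
Q(S) = -7 (Q(S) = (1/3)*(-21) = -7)
A = -4 (A = -4*1 = -4)
R(u, L) = -8 (R(u, L) = -4*(-2 + 4) = -4*2 = -8)
b(C, h) = -2/375 (b(C, h) = 1/(-7 - 361/2) = 1/(-375/2) = -2/375)
X = -96134
sqrt(X + b(96, R(-5, -24))) = sqrt(-96134 - 2/375) = sqrt(-36050252/375) = 2*I*sqrt(135188445)/75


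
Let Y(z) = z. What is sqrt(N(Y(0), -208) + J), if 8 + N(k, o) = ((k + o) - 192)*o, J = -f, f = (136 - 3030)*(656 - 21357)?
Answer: 3*I*sqrt(6647278) ≈ 7734.7*I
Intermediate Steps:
f = 59908694 (f = -2894*(-20701) = 59908694)
J = -59908694 (J = -1*59908694 = -59908694)
N(k, o) = -8 + o*(-192 + k + o) (N(k, o) = -8 + ((k + o) - 192)*o = -8 + (-192 + k + o)*o = -8 + o*(-192 + k + o))
sqrt(N(Y(0), -208) + J) = sqrt((-8 + (-208)**2 - 192*(-208) + 0*(-208)) - 59908694) = sqrt((-8 + 43264 + 39936 + 0) - 59908694) = sqrt(83192 - 59908694) = sqrt(-59825502) = 3*I*sqrt(6647278)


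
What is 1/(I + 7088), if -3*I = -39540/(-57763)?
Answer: 57763/409410964 ≈ 0.00014109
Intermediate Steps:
I = -13180/57763 (I = -(-13180)/(-57763) = -(-13180)*(-1)/57763 = -1/3*39540/57763 = -13180/57763 ≈ -0.22817)
1/(I + 7088) = 1/(-13180/57763 + 7088) = 1/(409410964/57763) = 57763/409410964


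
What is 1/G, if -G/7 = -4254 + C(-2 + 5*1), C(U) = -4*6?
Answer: 1/29946 ≈ 3.3393e-5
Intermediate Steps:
C(U) = -24
G = 29946 (G = -7*(-4254 - 24) = -7*(-4278) = 29946)
1/G = 1/29946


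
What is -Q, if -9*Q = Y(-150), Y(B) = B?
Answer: -50/3 ≈ -16.667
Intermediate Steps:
Q = 50/3 (Q = -⅑*(-150) = 50/3 ≈ 16.667)
-Q = -1*50/3 = -50/3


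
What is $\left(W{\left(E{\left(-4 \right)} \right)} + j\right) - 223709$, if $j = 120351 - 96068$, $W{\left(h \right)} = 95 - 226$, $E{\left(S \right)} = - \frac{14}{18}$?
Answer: $-199557$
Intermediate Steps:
$E{\left(S \right)} = - \frac{7}{9}$ ($E{\left(S \right)} = \left(-14\right) \frac{1}{18} = - \frac{7}{9}$)
$W{\left(h \right)} = -131$
$j = 24283$
$\left(W{\left(E{\left(-4 \right)} \right)} + j\right) - 223709 = \left(-131 + 24283\right) - 223709 = 24152 - 223709 = -199557$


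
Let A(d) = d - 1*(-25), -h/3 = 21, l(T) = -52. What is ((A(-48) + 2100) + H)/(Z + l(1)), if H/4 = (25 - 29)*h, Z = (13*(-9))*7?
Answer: -3085/871 ≈ -3.5419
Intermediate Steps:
h = -63 (h = -3*21 = -63)
A(d) = 25 + d (A(d) = d + 25 = 25 + d)
Z = -819 (Z = -117*7 = -819)
H = 1008 (H = 4*((25 - 29)*(-63)) = 4*(-4*(-63)) = 4*252 = 1008)
((A(-48) + 2100) + H)/(Z + l(1)) = (((25 - 48) + 2100) + 1008)/(-819 - 52) = ((-23 + 2100) + 1008)/(-871) = (2077 + 1008)*(-1/871) = 3085*(-1/871) = -3085/871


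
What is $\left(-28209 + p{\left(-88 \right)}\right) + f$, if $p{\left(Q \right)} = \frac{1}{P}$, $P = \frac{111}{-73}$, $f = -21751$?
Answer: $- \frac{5545633}{111} \approx -49961.0$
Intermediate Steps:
$P = - \frac{111}{73}$ ($P = 111 \left(- \frac{1}{73}\right) = - \frac{111}{73} \approx -1.5205$)
$p{\left(Q \right)} = - \frac{73}{111}$ ($p{\left(Q \right)} = \frac{1}{- \frac{111}{73}} = - \frac{73}{111}$)
$\left(-28209 + p{\left(-88 \right)}\right) + f = \left(-28209 - \frac{73}{111}\right) - 21751 = - \frac{3131272}{111} - 21751 = - \frac{5545633}{111}$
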